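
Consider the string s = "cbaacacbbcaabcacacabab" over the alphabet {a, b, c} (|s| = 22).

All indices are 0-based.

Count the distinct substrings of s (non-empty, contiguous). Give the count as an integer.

sorted suffixes:
  #0 SA[0]=10  'aabcacacabab'
  #1 SA[1]=2  'aacacbbcaabcacacabab'
  #2 SA[2]=20  'ab'
  #3 SA[3]=18  'abab'
  #4 SA[4]=11  'abcacacabab'
  #5 SA[5]=16  'acabab'
  #6 SA[6]=14  'acacabab'
  #7 SA[7]=3  'acacbbcaabcacacabab'
  #8 SA[8]=5  'acbbcaabcacacabab'
  #9 SA[9]=21  'b'
  #10 SA[10]=1  'baacacbbcaabcacacabab'
  #11 SA[11]=19  'bab'
  #12 SA[12]=7  'bbcaabcacacabab'
  #13 SA[13]=8  'bcaabcacacabab'
  #14 SA[14]=12  'bcacacabab'
  #15 SA[15]=9  'caabcacacabab'
  #16 SA[16]=17  'cabab'
  #17 SA[17]=15  'cacabab'
  #18 SA[18]=13  'cacacabab'
  #19 SA[19]=4  'cacbbcaabcacacabab'
  #20 SA[20]=0  'cbaacacbbcaabcacacabab'
  #21 SA[21]=6  'cbbcaabcacacabab'

SA = [10, 2, 20, 18, 11, 16, 14, 3, 5, 21, 1, 19, 7, 8, 12, 9, 17, 15, 13, 4, 0, 6]
i: (SA[i-1],SA[i]) lcp shared
  1: (10,2) 2 'aa'
  2: (2,20) 1 'a'
  3: (20,18) 2 'ab'
  4: (18,11) 2 'ab'
  5: (11,16) 1 'a'
  6: (16,14) 3 'aca'
  7: (14,3) 4 'acac'
  8: (3,5) 2 'ac'
  9: (5,21) 0 ''
  10: (21,1) 1 'b'
  11: (1,19) 2 'ba'
  12: (19,7) 1 'b'
  13: (7,8) 1 'b'
  14: (8,12) 3 'bca'
  15: (12,9) 0 ''
  16: (9,17) 2 'ca'
  17: (17,15) 2 'ca'
  18: (15,13) 4 'caca'
  19: (13,4) 3 'cac'
  20: (4,0) 1 'c'
  21: (0,6) 2 'cb'

n(n+1)/2 = 22·23/2 = 253
Σ LCP = 0 + 2 + 1 + 2 + 2 + 1 + 3 + 4 + 2 + 0 + 1 + 2 + 1 + 1 + 3 + 0 + 2 + 2 + 4 + 3 + 1 + 2 = 39
distinct = 253 − 39 = 214

214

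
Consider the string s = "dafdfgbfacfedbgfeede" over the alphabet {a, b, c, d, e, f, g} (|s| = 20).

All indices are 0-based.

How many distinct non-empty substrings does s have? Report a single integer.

195

rank→(start, suffix):
  0 → (8, 'acfedbgfeede')
  1 → (1, 'afdfgbfacfedbgfeede')
  2 → (6, 'bfacfedbgfeede')
  3 → (13, 'bgfeede')
  4 → (9, 'cfedbgfeede')
  5 → (0, 'dafdfgbfacfedbgfeede')
  6 → (12, 'dbgfeede')
  7 → (18, 'de')
  8 → (3, 'dfgbfacfedbgfeede')
  9 → (19, 'e')
  10 → (11, 'edbgfeede')
  11 → (17, 'ede')
  12 → (16, 'eede')
  13 → (7, 'facfedbgfeede')
  14 → (2, 'fdfgbfacfedbgfeede')
  15 → (10, 'fedbgfeede')
  16 → (15, 'feede')
  17 → (4, 'fgbfacfedbgfeede')
  18 → (5, 'gbfacfedbgfeede')
  19 → (14, 'gfeede')

SA = [8, 1, 6, 13, 9, 0, 12, 18, 3, 19, 11, 17, 16, 7, 2, 10, 15, 4, 5, 14]
i: (SA[i-1],SA[i]) lcp shared
  1: (8,1) 1 'a'
  2: (1,6) 0 ''
  3: (6,13) 1 'b'
  4: (13,9) 0 ''
  5: (9,0) 0 ''
  6: (0,12) 1 'd'
  7: (12,18) 1 'd'
  8: (18,3) 1 'd'
  9: (3,19) 0 ''
  10: (19,11) 1 'e'
  11: (11,17) 2 'ed'
  12: (17,16) 1 'e'
  13: (16,7) 0 ''
  14: (7,2) 1 'f'
  15: (2,10) 1 'f'
  16: (10,15) 2 'fe'
  17: (15,4) 1 'f'
  18: (4,5) 0 ''
  19: (5,14) 1 'g'

n(n+1)/2 = 20·21/2 = 210
Σ LCP = 0 + 1 + 0 + 1 + 0 + 0 + 1 + 1 + 1 + 0 + 1 + 2 + 1 + 0 + 1 + 1 + 2 + 1 + 0 + 1 = 15
distinct = 210 − 15 = 195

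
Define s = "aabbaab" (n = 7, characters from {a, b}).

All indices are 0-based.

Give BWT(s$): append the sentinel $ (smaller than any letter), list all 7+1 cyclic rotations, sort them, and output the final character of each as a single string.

bb$aaaba

rank  rotation  last
    0  $aabbaab  b
    1  aab$aabb  b
    2  aabbaab$  $
    3  ab$aabba  a
    4  abbaab$a  a
    5  b$aabbaa  a
    6  baab$aab  b
    7  bbaab$aa  a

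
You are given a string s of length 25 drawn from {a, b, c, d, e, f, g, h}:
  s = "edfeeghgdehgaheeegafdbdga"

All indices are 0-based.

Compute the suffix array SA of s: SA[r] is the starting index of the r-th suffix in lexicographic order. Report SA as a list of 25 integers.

[24, 18, 12, 21, 20, 8, 1, 22, 0, 14, 15, 3, 16, 4, 9, 19, 2, 23, 17, 11, 7, 5, 13, 10, 6]

rank | idx | suffix
   0 |  24 | a
   1 |  18 | afdbdga
   2 |  12 | aheeegafdbdga
   3 |  21 | bdga
   4 |  20 | dbdga
   5 |   8 | dehgaheeegafdbdga
   6 |   1 | dfeeghgdehgaheeegafdbdga
   7 |  22 | dga
   8 |   0 | edfeeghgdehgaheeegafdbdga
   9 |  14 | eeegafdbdga
  10 |  15 | eegafdbdga
  11 |   3 | eeghgdehgaheeegafdbdga
  12 |  16 | egafdbdga
  13 |   4 | eghgdehgaheeegafdbdga
  14 |   9 | ehgaheeegafdbdga
  15 |  19 | fdbdga
  16 |   2 | feeghgdehgaheeegafdbdga
  17 |  23 | ga
  18 |  17 | gafdbdga
  19 |  11 | gaheeegafdbdga
  20 |   7 | gdehgaheeegafdbdga
  21 |   5 | ghgdehgaheeegafdbdga
  22 |  13 | heeegafdbdga
  23 |  10 | hgaheeegafdbdga
  24 |   6 | hgdehgaheeegafdbdga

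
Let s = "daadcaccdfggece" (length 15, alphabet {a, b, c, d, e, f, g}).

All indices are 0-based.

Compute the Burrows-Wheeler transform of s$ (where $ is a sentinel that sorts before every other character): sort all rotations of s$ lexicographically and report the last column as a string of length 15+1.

rank  rotation          last
    0  $daadcaccdfggece  e
    1  aadcaccdfggece$d  d
    2  accdfggece$daadc  c
    3  adcaccdfggece$da  a
    4  caccdfggece$daad  d
    5  ccdfggece$daadca  a
    6  cdfggece$daadcac  c
    7  ce$daadcaccdfgge  e
    8  daadcaccdfggece$  $
    9  dcaccdfggece$daa  a
   10  dfggece$daadcacc  c
   11  e$daadcaccdfggec  c
   12  ece$daadcaccdfgg  g
   13  fggece$daadcaccd  d
   14  gece$daadcaccdfg  g
   15  ggece$daadcaccdf  f

edcadace$accgdgf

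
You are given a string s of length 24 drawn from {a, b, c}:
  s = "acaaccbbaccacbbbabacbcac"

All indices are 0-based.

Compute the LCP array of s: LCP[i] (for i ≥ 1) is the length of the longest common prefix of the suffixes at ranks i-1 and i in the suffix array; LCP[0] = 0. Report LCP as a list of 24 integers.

sorted suffixes:
  #0 SA[0]=2  'aaccbbaccacbbbabacbcac'
  #1 SA[1]=16  'abacbcac'
  #2 SA[2]=22  'ac'
  #3 SA[3]=0  'acaaccbbaccacbbbabacbcac'
  #4 SA[4]=11  'acbbbabacbcac'
  #5 SA[5]=18  'acbcac'
  #6 SA[6]=8  'accacbbbabacbcac'
  #7 SA[7]=3  'accbbaccacbbbabacbcac'
  #8 SA[8]=15  'babacbcac'
  #9 SA[9]=17  'bacbcac'
  #10 SA[10]=7  'baccacbbbabacbcac'
  #11 SA[11]=14  'bbabacbcac'
  #12 SA[12]=6  'bbaccacbbbabacbcac'
  #13 SA[13]=13  'bbbabacbcac'
  #14 SA[14]=20  'bcac'
  #15 SA[15]=23  'c'
  #16 SA[16]=1  'caaccbbaccacbbbabacbcac'
  #17 SA[17]=21  'cac'
  #18 SA[18]=10  'cacbbbabacbcac'
  #19 SA[19]=5  'cbbaccacbbbabacbcac'
  #20 SA[20]=12  'cbbbabacbcac'
  #21 SA[21]=19  'cbcac'
  #22 SA[22]=9  'ccacbbbabacbcac'
  #23 SA[23]=4  'ccbbaccacbbbabacbcac'

SA = [2, 16, 22, 0, 11, 18, 8, 3, 15, 17, 7, 14, 6, 13, 20, 23, 1, 21, 10, 5, 12, 19, 9, 4]
[i] adj suffixes → lcp
  [1] 2/16 → 1 ('a')
  [2] 16/22 → 1 ('a')
  [3] 22/0 → 2 ('ac')
  [4] 0/11 → 2 ('ac')
  [5] 11/18 → 3 ('acb')
  [6] 18/8 → 2 ('ac')
  [7] 8/3 → 3 ('acc')
  [8] 3/15 → 0 ('')
  [9] 15/17 → 2 ('ba')
  [10] 17/7 → 3 ('bac')
  [11] 7/14 → 1 ('b')
  [12] 14/6 → 3 ('bba')
  [13] 6/13 → 2 ('bb')
  [14] 13/20 → 1 ('b')
  [15] 20/23 → 0 ('')
  [16] 23/1 → 1 ('c')
  [17] 1/21 → 2 ('ca')
  [18] 21/10 → 3 ('cac')
  [19] 10/5 → 1 ('c')
  [20] 5/12 → 3 ('cbb')
  [21] 12/19 → 2 ('cb')
  [22] 19/9 → 1 ('c')
  [23] 9/4 → 2 ('cc')

[0, 1, 1, 2, 2, 3, 2, 3, 0, 2, 3, 1, 3, 2, 1, 0, 1, 2, 3, 1, 3, 2, 1, 2]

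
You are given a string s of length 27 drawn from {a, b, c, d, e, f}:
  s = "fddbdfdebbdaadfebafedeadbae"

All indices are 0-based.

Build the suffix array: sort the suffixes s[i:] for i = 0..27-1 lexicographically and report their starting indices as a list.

rank→(start, suffix):
  0 → (11, 'aadfebafedeadbae')
  1 → (22, 'adbae')
  2 → (12, 'adfebafedeadbae')
  3 → (25, 'ae')
  4 → (17, 'afedeadbae')
  5 → (24, 'bae')
  6 → (16, 'bafedeadbae')
  7 → (8, 'bbdaadfebafedeadbae')
  8 → (9, 'bdaadfebafedeadbae')
  9 → (3, 'bdfdebbdaadfebafedeadbae')
  10 → (10, 'daadfebafedeadbae')
  11 → (23, 'dbae')
  12 → (2, 'dbdfdebbdaadfebafedeadbae')
  13 → (1, 'ddbdfdebbdaadfebafedeadbae')
  14 → (20, 'deadbae')
  15 → (6, 'debbdaadfebafedeadbae')
  16 → (4, 'dfdebbdaadfebafedeadbae')
  17 → (13, 'dfebafedeadbae')
  18 → (26, 'e')
  19 → (21, 'eadbae')
  20 → (15, 'ebafedeadbae')
  21 → (7, 'ebbdaadfebafedeadbae')
  22 → (19, 'edeadbae')
  23 → (0, 'fddbdfdebbdaadfebafedeadbae')
  24 → (5, 'fdebbdaadfebafedeadbae')
  25 → (14, 'febafedeadbae')
  26 → (18, 'fedeadbae')

[11, 22, 12, 25, 17, 24, 16, 8, 9, 3, 10, 23, 2, 1, 20, 6, 4, 13, 26, 21, 15, 7, 19, 0, 5, 14, 18]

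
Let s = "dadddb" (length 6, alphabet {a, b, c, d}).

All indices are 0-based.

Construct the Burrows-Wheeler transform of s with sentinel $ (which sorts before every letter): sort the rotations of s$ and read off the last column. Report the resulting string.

rank  rotation last
    0  $dadddb  b
    1  adddb$d  d
    2  b$daddd  d
    3  dadddb$  $
    4  db$dadd  d
    5  ddb$dad  d
    6  dddb$da  a

bdd$dda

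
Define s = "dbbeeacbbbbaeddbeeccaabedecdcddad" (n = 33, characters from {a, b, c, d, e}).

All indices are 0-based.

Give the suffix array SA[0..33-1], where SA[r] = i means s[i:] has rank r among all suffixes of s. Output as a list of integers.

sorted suffixes:
  #0 SA[0]=20  'aabedecdcddad'
  #1 SA[1]=21  'abedecdcddad'
  #2 SA[2]=5  'acbbbbaeddbeeccaabedecdcddad'
  #3 SA[3]=31  'ad'
  #4 SA[4]=11  'aeddbeeccaabedecdcddad'
  #5 SA[5]=10  'baeddbeeccaabedecdcddad'
  #6 SA[6]=9  'bbaeddbeeccaabedecdcddad'
  #7 SA[7]=8  'bbbaeddbeeccaabedecdcddad'
  #8 SA[8]=7  'bbbbaeddbeeccaabedecdcddad'
  #9 SA[9]=1  'bbeeacbbbbaeddbeeccaabedecdcddad'
  #10 SA[10]=22  'bedecdcddad'
  #11 SA[11]=2  'beeacbbbbaeddbeeccaabedecdcddad'
  #12 SA[12]=15  'beeccaabedecdcddad'
  #13 SA[13]=19  'caabedecdcddad'
  #14 SA[14]=6  'cbbbbaeddbeeccaabedecdcddad'
  #15 SA[15]=18  'ccaabedecdcddad'
  #16 SA[16]=26  'cdcddad'
  #17 SA[17]=28  'cddad'
  #18 SA[18]=32  'd'
  #19 SA[19]=30  'dad'
  #20 SA[20]=0  'dbbeeacbbbbaeddbeeccaabedecdcddad'
  #21 SA[21]=14  'dbeeccaabedecdcddad'
  #22 SA[22]=27  'dcddad'
  #23 SA[23]=29  'ddad'
  #24 SA[24]=13  'ddbeeccaabedecdcddad'
  #25 SA[25]=24  'decdcddad'
  #26 SA[26]=4  'eacbbbbaeddbeeccaabedecdcddad'
  #27 SA[27]=17  'eccaabedecdcddad'
  #28 SA[28]=25  'ecdcddad'
  #29 SA[29]=12  'eddbeeccaabedecdcddad'
  #30 SA[30]=23  'edecdcddad'
  #31 SA[31]=3  'eeacbbbbaeddbeeccaabedecdcddad'
  #32 SA[32]=16  'eeccaabedecdcddad'

[20, 21, 5, 31, 11, 10, 9, 8, 7, 1, 22, 2, 15, 19, 6, 18, 26, 28, 32, 30, 0, 14, 27, 29, 13, 24, 4, 17, 25, 12, 23, 3, 16]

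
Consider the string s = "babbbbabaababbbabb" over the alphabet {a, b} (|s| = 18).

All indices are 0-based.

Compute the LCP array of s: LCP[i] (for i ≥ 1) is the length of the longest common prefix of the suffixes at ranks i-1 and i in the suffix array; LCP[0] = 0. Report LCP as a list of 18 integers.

rank→(start, suffix):
  0 → (8, 'aababbbabb')
  1 → (6, 'abaababbbabb')
  2 → (9, 'ababbbabb')
  3 → (15, 'abb')
  4 → (11, 'abbbabb')
  5 → (1, 'abbbbabaababbbabb')
  6 → (17, 'b')
  7 → (7, 'baababbbabb')
  8 → (5, 'babaababbbabb')
  9 → (14, 'babb')
  10 → (10, 'babbbabb')
  11 → (0, 'babbbbabaababbbabb')
  12 → (16, 'bb')
  13 → (4, 'bbabaababbbabb')
  14 → (13, 'bbabb')
  15 → (3, 'bbbabaababbbabb')
  16 → (12, 'bbbabb')
  17 → (2, 'bbbbabaababbbabb')

SA = [8, 6, 9, 15, 11, 1, 17, 7, 5, 14, 10, 0, 16, 4, 13, 3, 12, 2]
rank  pair      lcp
   1  s[8:],s[6:]  1  'a'
   2  s[6:],s[9:]  3  'aba'
   3  s[9:],s[15:]  2  'ab'
   4  s[15:],s[11:]  3  'abb'
   5  s[11:],s[1:]  4  'abbb'
   6  s[1:],s[17:]  0  ''
   7  s[17:],s[7:]  1  'b'
   8  s[7:],s[5:]  2  'ba'
   9  s[5:],s[14:]  3  'bab'
  10  s[14:],s[10:]  4  'babb'
  11  s[10:],s[0:]  5  'babbb'
  12  s[0:],s[16:]  1  'b'
  13  s[16:],s[4:]  2  'bb'
  14  s[4:],s[13:]  4  'bbab'
  15  s[13:],s[3:]  2  'bb'
  16  s[3:],s[12:]  5  'bbbab'
  17  s[12:],s[2:]  3  'bbb'

[0, 1, 3, 2, 3, 4, 0, 1, 2, 3, 4, 5, 1, 2, 4, 2, 5, 3]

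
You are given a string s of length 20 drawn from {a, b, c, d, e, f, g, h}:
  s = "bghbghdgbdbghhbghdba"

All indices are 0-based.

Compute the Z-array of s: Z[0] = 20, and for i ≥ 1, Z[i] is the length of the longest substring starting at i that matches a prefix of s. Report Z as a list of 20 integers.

Z[0]=20
i=1: i≥r, start 0; Z[1]=0
i=2: i≥r, start 0; Z[2]=0
i=3: i≥r, start 0; Z[3]=3 grow→box=[3,6)
i=4: min(r-i=2, Z[1]=0)=0; Z[4]=0
i=5: min(r-i=1, Z[2]=0)=0; Z[5]=0
i=6: i≥r, start 0; Z[6]=0
i=7: i≥r, start 0; Z[7]=0
i=8: i≥r, start 0; Z[8]=1 grow→box=[8,9)
i=9: i≥r, start 0; Z[9]=0
i=10: i≥r, start 0; Z[10]=3 grow→box=[10,13)
i=11: min(r-i=2, Z[1]=0)=0; Z[11]=0
i=12: min(r-i=1, Z[2]=0)=0; Z[12]=0
i=13: i≥r, start 0; Z[13]=0
i=14: i≥r, start 0; Z[14]=3 grow→box=[14,17)
i=15: min(r-i=2, Z[1]=0)=0; Z[15]=0
i=16: min(r-i=1, Z[2]=0)=0; Z[16]=0
i=17: i≥r, start 0; Z[17]=0
i=18: i≥r, start 0; Z[18]=1 grow→box=[18,19)
i=19: i≥r, start 0; Z[19]=0

[20, 0, 0, 3, 0, 0, 0, 0, 1, 0, 3, 0, 0, 0, 3, 0, 0, 0, 1, 0]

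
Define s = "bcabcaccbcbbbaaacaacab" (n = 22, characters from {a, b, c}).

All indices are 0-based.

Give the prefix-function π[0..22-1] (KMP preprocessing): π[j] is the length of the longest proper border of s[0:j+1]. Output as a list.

π[0] = 0
j=1 s[j]='c': π[1]=0 (border '')
j=2 s[j]='a': π[2]=0 (border '')
j=3 s[j]='b': π[3]=1 (border 'b')
j=4 s[j]='c': π[4]=2 (border 'bc')
j=5 s[j]='a': π[5]=3 (border 'bca')
j=6 s[j]='c': k: 3→0; π[6]=0 (border '')
j=7 s[j]='c': π[7]=0 (border '')
j=8 s[j]='b': π[8]=1 (border 'b')
j=9 s[j]='c': π[9]=2 (border 'bc')
j=10 s[j]='b': k: 2→0; π[10]=1 (border 'b')
j=11 s[j]='b': k: 1→0; π[11]=1 (border 'b')
j=12 s[j]='b': k: 1→0; π[12]=1 (border 'b')
j=13 s[j]='a': k: 1→0; π[13]=0 (border '')
j=14 s[j]='a': π[14]=0 (border '')
j=15 s[j]='a': π[15]=0 (border '')
j=16 s[j]='c': π[16]=0 (border '')
j=17 s[j]='a': π[17]=0 (border '')
j=18 s[j]='a': π[18]=0 (border '')
j=19 s[j]='c': π[19]=0 (border '')
j=20 s[j]='a': π[20]=0 (border '')
j=21 s[j]='b': π[21]=1 (border 'b')

[0, 0, 0, 1, 2, 3, 0, 0, 1, 2, 1, 1, 1, 0, 0, 0, 0, 0, 0, 0, 0, 1]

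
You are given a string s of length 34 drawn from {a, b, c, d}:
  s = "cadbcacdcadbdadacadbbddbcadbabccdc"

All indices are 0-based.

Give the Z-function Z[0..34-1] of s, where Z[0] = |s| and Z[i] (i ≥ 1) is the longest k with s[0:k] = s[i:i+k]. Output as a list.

[34, 0, 0, 0, 2, 0, 1, 0, 4, 0, 0, 0, 0, 0, 0, 0, 4, 0, 0, 0, 0, 0, 0, 0, 4, 0, 0, 0, 0, 0, 1, 1, 0, 1]

Z[0]=34
i=1: outside box; Z[1]=0
i=2: outside box; Z[2]=0
i=3: outside box; Z[3]=0
i=4: outside box; Z[4]=2 extend→box=[4,6)
i=5: min(r-i=1, Z[1]=0)=0; Z[5]=0
i=6: outside box; Z[6]=1 extend→box=[6,7)
i=7: outside box; Z[7]=0
i=8: outside box; Z[8]=4 extend→box=[8,12)
i=9: min(r-i=3, Z[1]=0)=0; Z[9]=0
i=10: min(r-i=2, Z[2]=0)=0; Z[10]=0
i=11: min(r-i=1, Z[3]=0)=0; Z[11]=0
i=12: outside box; Z[12]=0
i=13: outside box; Z[13]=0
i=14: outside box; Z[14]=0
i=15: outside box; Z[15]=0
i=16: outside box; Z[16]=4 extend→box=[16,20)
i=17: min(r-i=3, Z[1]=0)=0; Z[17]=0
i=18: min(r-i=2, Z[2]=0)=0; Z[18]=0
i=19: min(r-i=1, Z[3]=0)=0; Z[19]=0
i=20: outside box; Z[20]=0
i=21: outside box; Z[21]=0
i=22: outside box; Z[22]=0
i=23: outside box; Z[23]=0
i=24: outside box; Z[24]=4 extend→box=[24,28)
i=25: min(r-i=3, Z[1]=0)=0; Z[25]=0
i=26: min(r-i=2, Z[2]=0)=0; Z[26]=0
i=27: min(r-i=1, Z[3]=0)=0; Z[27]=0
i=28: outside box; Z[28]=0
i=29: outside box; Z[29]=0
i=30: outside box; Z[30]=1 extend→box=[30,31)
i=31: outside box; Z[31]=1 extend→box=[31,32)
i=32: outside box; Z[32]=0
i=33: outside box; Z[33]=1 extend→box=[33,34)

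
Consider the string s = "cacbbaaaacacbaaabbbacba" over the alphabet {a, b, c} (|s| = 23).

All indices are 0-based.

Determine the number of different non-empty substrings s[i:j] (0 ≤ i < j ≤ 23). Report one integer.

rank→(start, suffix):
  0 → (22, 'a')
  1 → (5, 'aaaacacbaaabbbacba')
  2 → (13, 'aaabbbacba')
  3 → (6, 'aaacacbaaabbbacba')
  4 → (14, 'aabbbacba')
  5 → (7, 'aacacbaaabbbacba')
  6 → (15, 'abbbacba')
  7 → (8, 'acacbaaabbbacba')
  8 → (19, 'acba')
  9 → (10, 'acbaaabbbacba')
  10 → (1, 'acbbaaaacacbaaabbbacba')
  11 → (21, 'ba')
  12 → (4, 'baaaacacbaaabbbacba')
  13 → (12, 'baaabbbacba')
  14 → (18, 'bacba')
  15 → (3, 'bbaaaacacbaaabbbacba')
  16 → (17, 'bbacba')
  17 → (16, 'bbbacba')
  18 → (9, 'cacbaaabbbacba')
  19 → (0, 'cacbbaaaacacbaaabbbacba')
  20 → (20, 'cba')
  21 → (11, 'cbaaabbbacba')
  22 → (2, 'cbbaaaacacbaaabbbacba')

SA = [22, 5, 13, 6, 14, 7, 15, 8, 19, 10, 1, 21, 4, 12, 18, 3, 17, 16, 9, 0, 20, 11, 2]
[i] adj suffixes → lcp
  [1] 22/5 → 1 ('a')
  [2] 5/13 → 3 ('aaa')
  [3] 13/6 → 3 ('aaa')
  [4] 6/14 → 2 ('aa')
  [5] 14/7 → 2 ('aa')
  [6] 7/15 → 1 ('a')
  [7] 15/8 → 1 ('a')
  [8] 8/19 → 2 ('ac')
  [9] 19/10 → 4 ('acba')
  [10] 10/1 → 3 ('acb')
  [11] 1/21 → 0 ('')
  [12] 21/4 → 2 ('ba')
  [13] 4/12 → 4 ('baaa')
  [14] 12/18 → 2 ('ba')
  [15] 18/3 → 1 ('b')
  [16] 3/17 → 3 ('bba')
  [17] 17/16 → 2 ('bb')
  [18] 16/9 → 0 ('')
  [19] 9/0 → 4 ('cacb')
  [20] 0/20 → 1 ('c')
  [21] 20/11 → 3 ('cba')
  [22] 11/2 → 2 ('cb')

n(n+1)/2 = 23·24/2 = 276
Σ LCP = 0 + 1 + 3 + 3 + 2 + 2 + 1 + 1 + 2 + 4 + 3 + 0 + 2 + 4 + 2 + 1 + 3 + 2 + 0 + 4 + 1 + 3 + 2 = 46
distinct = 276 − 46 = 230

230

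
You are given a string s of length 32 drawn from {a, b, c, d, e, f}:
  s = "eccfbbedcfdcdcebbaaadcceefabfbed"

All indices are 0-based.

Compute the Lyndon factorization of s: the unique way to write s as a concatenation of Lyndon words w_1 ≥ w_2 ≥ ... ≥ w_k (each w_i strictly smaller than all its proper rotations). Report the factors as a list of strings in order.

["e", "ccf", "bbedcfdcdce", "b", "b", "aaadcceefabfbed"]

emit factor 1: 'e' (i=0, period=1)
emit factor 2: 'ccf' (i=1, period=3)
emit factor 3: 'bbedcfdcdce' (i=4, period=11)
emit factor 4: 'b' (i=15, period=1)
emit factor 5: 'b' (i=16, period=1)
emit factor 6: 'aaadcceefabfbed' (i=17, period=15)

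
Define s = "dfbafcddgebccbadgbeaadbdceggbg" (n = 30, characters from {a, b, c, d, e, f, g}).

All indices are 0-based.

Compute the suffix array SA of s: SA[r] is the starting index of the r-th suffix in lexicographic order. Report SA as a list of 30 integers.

rank | idx | suffix
   0 |  19 | aadbdceggbg
   1 |  20 | adbdceggbg
   2 |  14 | adgbeaadbdceggbg
   3 |   3 | afcddgebccbadgbeaadbdceggbg
   4 |  13 | badgbeaadbdceggbg
   5 |   2 | bafcddgebccbadgbeaadbdceggbg
   6 |  10 | bccbadgbeaadbdceggbg
   7 |  22 | bdceggbg
   8 |  17 | beaadbdceggbg
   9 |  28 | bg
  10 |  12 | cbadgbeaadbdceggbg
  11 |  11 | ccbadgbeaadbdceggbg
  12 |   5 | cddgebccbadgbeaadbdceggbg
  13 |  24 | ceggbg
  14 |  21 | dbdceggbg
  15 |  23 | dceggbg
  16 |   6 | ddgebccbadgbeaadbdceggbg
  17 |   0 | dfbafcddgebccbadgbeaadbdceggbg
  18 |  15 | dgbeaadbdceggbg
  19 |   7 | dgebccbadgbeaadbdceggbg
  20 |  18 | eaadbdceggbg
  21 |   9 | ebccbadgbeaadbdceggbg
  22 |  25 | eggbg
  23 |   1 | fbafcddgebccbadgbeaadbdceggbg
  24 |   4 | fcddgebccbadgbeaadbdceggbg
  25 |  29 | g
  26 |  16 | gbeaadbdceggbg
  27 |  27 | gbg
  28 |   8 | gebccbadgbeaadbdceggbg
  29 |  26 | ggbg

[19, 20, 14, 3, 13, 2, 10, 22, 17, 28, 12, 11, 5, 24, 21, 23, 6, 0, 15, 7, 18, 9, 25, 1, 4, 29, 16, 27, 8, 26]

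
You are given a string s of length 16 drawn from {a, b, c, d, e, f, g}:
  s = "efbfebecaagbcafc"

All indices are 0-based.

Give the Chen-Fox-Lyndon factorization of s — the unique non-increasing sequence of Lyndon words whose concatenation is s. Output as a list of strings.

emit factor 1: 'ef' (i=0, period=2)
emit factor 2: 'bfe' (i=2, period=3)
emit factor 3: 'bec' (i=5, period=3)
emit factor 4: 'aagbcafc' (i=8, period=8)

["ef", "bfe", "bec", "aagbcafc"]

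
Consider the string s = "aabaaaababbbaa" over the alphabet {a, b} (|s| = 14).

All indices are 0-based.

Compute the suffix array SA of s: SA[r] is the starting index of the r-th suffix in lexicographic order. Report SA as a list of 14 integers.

rank→(start, suffix):
  0 → (13, 'a')
  1 → (12, 'aa')
  2 → (3, 'aaaababbbaa')
  3 → (4, 'aaababbbaa')
  4 → (0, 'aabaaaababbbaa')
  5 → (5, 'aababbbaa')
  6 → (1, 'abaaaababbbaa')
  7 → (6, 'ababbbaa')
  8 → (8, 'abbbaa')
  9 → (11, 'baa')
  10 → (2, 'baaaababbbaa')
  11 → (7, 'babbbaa')
  12 → (10, 'bbaa')
  13 → (9, 'bbbaa')

[13, 12, 3, 4, 0, 5, 1, 6, 8, 11, 2, 7, 10, 9]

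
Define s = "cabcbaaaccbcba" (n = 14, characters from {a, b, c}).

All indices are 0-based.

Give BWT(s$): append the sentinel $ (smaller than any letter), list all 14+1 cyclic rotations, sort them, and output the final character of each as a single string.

rank  rotation         last
    0  $cabcbaaaccbcba  a
    1  a$cabcbaaaccbcb  b
    2  aaaccbcba$cabcb  b
    3  aaccbcba$cabcba  a
    4  abcbaaaccbcba$c  c
    5  accbcba$cabcbaa  a
    6  ba$cabcbaaaccbc  c
    7  baaaccbcba$cabc  c
    8  bcba$cabcbaaacc  c
    9  bcbaaaccbcba$ca  a
   10  cabcbaaaccbcba$  $
   11  cba$cabcbaaaccb  b
   12  cbaaaccbcba$cab  b
   13  cbcba$cabcbaaac  c
   14  ccbcba$cabcbaaa  a

abbacaccca$bbca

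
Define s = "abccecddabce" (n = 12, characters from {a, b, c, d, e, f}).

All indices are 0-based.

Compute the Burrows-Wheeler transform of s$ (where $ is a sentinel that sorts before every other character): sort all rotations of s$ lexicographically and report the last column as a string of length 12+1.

rank  rotation       last
    0  $abccecddabce  e
    1  abccecddabce$  $
    2  abce$abccecdd  d
    3  bccecddabce$a  a
    4  bce$abccecdda  a
    5  ccecddabce$ab  b
    6  cddabce$abcce  e
    7  ce$abccecddab  b
    8  cecddabce$abc  c
    9  dabce$abccecd  d
   10  ddabce$abccec  c
   11  e$abccecddabc  c
   12  ecddabce$abcc  c

e$daabebcdccc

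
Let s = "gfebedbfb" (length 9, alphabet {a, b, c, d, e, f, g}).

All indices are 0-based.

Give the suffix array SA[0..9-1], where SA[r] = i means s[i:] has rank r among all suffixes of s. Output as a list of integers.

rank | idx | suffix
   0 |   8 | b
   1 |   3 | bedbfb
   2 |   6 | bfb
   3 |   5 | dbfb
   4 |   2 | ebedbfb
   5 |   4 | edbfb
   6 |   7 | fb
   7 |   1 | febedbfb
   8 |   0 | gfebedbfb

[8, 3, 6, 5, 2, 4, 7, 1, 0]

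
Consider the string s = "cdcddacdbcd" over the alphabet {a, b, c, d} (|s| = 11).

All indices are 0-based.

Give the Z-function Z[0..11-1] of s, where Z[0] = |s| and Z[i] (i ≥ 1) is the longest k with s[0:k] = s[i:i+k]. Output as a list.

[11, 0, 2, 0, 0, 0, 2, 0, 0, 2, 0]

Z[0]=11
i=1: fresh scan; Z[1]=0
i=2: fresh scan; Z[2]=2 grow→box=[2,4)
i=3: min(r-i=1, Z[1]=0)=0; Z[3]=0
i=4: fresh scan; Z[4]=0
i=5: fresh scan; Z[5]=0
i=6: fresh scan; Z[6]=2 grow→box=[6,8)
i=7: min(r-i=1, Z[1]=0)=0; Z[7]=0
i=8: fresh scan; Z[8]=0
i=9: fresh scan; Z[9]=2 grow→box=[9,11)
i=10: min(r-i=1, Z[1]=0)=0; Z[10]=0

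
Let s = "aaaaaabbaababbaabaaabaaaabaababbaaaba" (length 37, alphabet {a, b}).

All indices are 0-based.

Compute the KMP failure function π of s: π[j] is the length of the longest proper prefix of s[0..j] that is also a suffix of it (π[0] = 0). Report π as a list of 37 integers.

π[0] = 0
j=1 s[j]='a': π[1]=1 (border 'a')
j=2 s[j]='a': π[2]=2 (border 'aa')
j=3 s[j]='a': π[3]=3 (border 'aaa')
j=4 s[j]='a': π[4]=4 (border 'aaaa')
j=5 s[j]='a': π[5]=5 (border 'aaaaa')
j=6 s[j]='b': k: 5→4→3→2→1→0; π[6]=0 (border '')
j=7 s[j]='b': π[7]=0 (border '')
j=8 s[j]='a': π[8]=1 (border 'a')
j=9 s[j]='a': π[9]=2 (border 'aa')
j=10 s[j]='b': k: 2→1→0; π[10]=0 (border '')
j=11 s[j]='a': π[11]=1 (border 'a')
j=12 s[j]='b': k: 1→0; π[12]=0 (border '')
j=13 s[j]='b': π[13]=0 (border '')
j=14 s[j]='a': π[14]=1 (border 'a')
j=15 s[j]='a': π[15]=2 (border 'aa')
j=16 s[j]='b': k: 2→1→0; π[16]=0 (border '')
j=17 s[j]='a': π[17]=1 (border 'a')
j=18 s[j]='a': π[18]=2 (border 'aa')
j=19 s[j]='a': π[19]=3 (border 'aaa')
j=20 s[j]='b': k: 3→2→1→0; π[20]=0 (border '')
j=21 s[j]='a': π[21]=1 (border 'a')
j=22 s[j]='a': π[22]=2 (border 'aa')
j=23 s[j]='a': π[23]=3 (border 'aaa')
j=24 s[j]='a': π[24]=4 (border 'aaaa')
j=25 s[j]='b': k: 4→3→2→1→0; π[25]=0 (border '')
j=26 s[j]='a': π[26]=1 (border 'a')
j=27 s[j]='a': π[27]=2 (border 'aa')
j=28 s[j]='b': k: 2→1→0; π[28]=0 (border '')
j=29 s[j]='a': π[29]=1 (border 'a')
j=30 s[j]='b': k: 1→0; π[30]=0 (border '')
j=31 s[j]='b': π[31]=0 (border '')
j=32 s[j]='a': π[32]=1 (border 'a')
j=33 s[j]='a': π[33]=2 (border 'aa')
j=34 s[j]='a': π[34]=3 (border 'aaa')
j=35 s[j]='b': k: 3→2→1→0; π[35]=0 (border '')
j=36 s[j]='a': π[36]=1 (border 'a')

[0, 1, 2, 3, 4, 5, 0, 0, 1, 2, 0, 1, 0, 0, 1, 2, 0, 1, 2, 3, 0, 1, 2, 3, 4, 0, 1, 2, 0, 1, 0, 0, 1, 2, 3, 0, 1]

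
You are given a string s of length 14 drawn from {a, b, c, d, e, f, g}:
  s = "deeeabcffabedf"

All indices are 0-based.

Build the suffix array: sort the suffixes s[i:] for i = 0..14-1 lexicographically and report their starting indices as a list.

[4, 9, 5, 10, 6, 0, 12, 3, 11, 2, 1, 13, 8, 7]

rank→(start, suffix):
  0 → (4, 'abcffabedf')
  1 → (9, 'abedf')
  2 → (5, 'bcffabedf')
  3 → (10, 'bedf')
  4 → (6, 'cffabedf')
  5 → (0, 'deeeabcffabedf')
  6 → (12, 'df')
  7 → (3, 'eabcffabedf')
  8 → (11, 'edf')
  9 → (2, 'eeabcffabedf')
  10 → (1, 'eeeabcffabedf')
  11 → (13, 'f')
  12 → (8, 'fabedf')
  13 → (7, 'ffabedf')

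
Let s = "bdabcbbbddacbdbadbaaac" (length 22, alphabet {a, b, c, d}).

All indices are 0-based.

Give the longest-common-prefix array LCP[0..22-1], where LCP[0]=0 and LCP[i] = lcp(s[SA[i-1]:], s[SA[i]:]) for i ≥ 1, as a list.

[0, 2, 1, 1, 2, 1, 0, 2, 1, 2, 1, 1, 2, 2, 0, 1, 2, 0, 2, 1, 3, 1]

rank | idx | suffix
   0 |  18 | aaac
   1 |  19 | aac
   2 |   2 | abcbbbddacbdbadbaaac
   3 |  20 | ac
   4 |  10 | acbdbadbaaac
   5 |  15 | adbaaac
   6 |  17 | baaac
   7 |  14 | badbaaac
   8 |   5 | bbbddacbdbadbaaac
   9 |   6 | bbddacbdbadbaaac
  10 |   3 | bcbbbddacbdbadbaaac
  11 |   0 | bdabcbbbddacbdbadbaaac
  12 |  12 | bdbadbaaac
  13 |   7 | bddacbdbadbaaac
  14 |  21 | c
  15 |   4 | cbbbddacbdbadbaaac
  16 |  11 | cbdbadbaaac
  17 |   1 | dabcbbbddacbdbadbaaac
  18 |   9 | dacbdbadbaaac
  19 |  16 | dbaaac
  20 |  13 | dbadbaaac
  21 |   8 | ddacbdbadbaaac

SA = [18, 19, 2, 20, 10, 15, 17, 14, 5, 6, 3, 0, 12, 7, 21, 4, 11, 1, 9, 16, 13, 8]
i: (SA[i-1],SA[i]) lcp shared
  1: (18,19) 2 'aa'
  2: (19,2) 1 'a'
  3: (2,20) 1 'a'
  4: (20,10) 2 'ac'
  5: (10,15) 1 'a'
  6: (15,17) 0 ''
  7: (17,14) 2 'ba'
  8: (14,5) 1 'b'
  9: (5,6) 2 'bb'
  10: (6,3) 1 'b'
  11: (3,0) 1 'b'
  12: (0,12) 2 'bd'
  13: (12,7) 2 'bd'
  14: (7,21) 0 ''
  15: (21,4) 1 'c'
  16: (4,11) 2 'cb'
  17: (11,1) 0 ''
  18: (1,9) 2 'da'
  19: (9,16) 1 'd'
  20: (16,13) 3 'dba'
  21: (13,8) 1 'd'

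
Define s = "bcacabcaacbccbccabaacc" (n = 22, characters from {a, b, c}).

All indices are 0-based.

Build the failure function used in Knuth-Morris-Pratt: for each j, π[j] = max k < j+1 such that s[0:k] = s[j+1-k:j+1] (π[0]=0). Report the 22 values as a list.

π[0] = 0
j=1 s[j]='c': π[1]=0 (border '')
j=2 s[j]='a': π[2]=0 (border '')
j=3 s[j]='c': π[3]=0 (border '')
j=4 s[j]='a': π[4]=0 (border '')
j=5 s[j]='b': π[5]=1 (border 'b')
j=6 s[j]='c': π[6]=2 (border 'bc')
j=7 s[j]='a': π[7]=3 (border 'bca')
j=8 s[j]='a': k: 3→0; π[8]=0 (border '')
j=9 s[j]='c': π[9]=0 (border '')
j=10 s[j]='b': π[10]=1 (border 'b')
j=11 s[j]='c': π[11]=2 (border 'bc')
j=12 s[j]='c': k: 2→0; π[12]=0 (border '')
j=13 s[j]='b': π[13]=1 (border 'b')
j=14 s[j]='c': π[14]=2 (border 'bc')
j=15 s[j]='c': k: 2→0; π[15]=0 (border '')
j=16 s[j]='a': π[16]=0 (border '')
j=17 s[j]='b': π[17]=1 (border 'b')
j=18 s[j]='a': k: 1→0; π[18]=0 (border '')
j=19 s[j]='a': π[19]=0 (border '')
j=20 s[j]='c': π[20]=0 (border '')
j=21 s[j]='c': π[21]=0 (border '')

[0, 0, 0, 0, 0, 1, 2, 3, 0, 0, 1, 2, 0, 1, 2, 0, 0, 1, 0, 0, 0, 0]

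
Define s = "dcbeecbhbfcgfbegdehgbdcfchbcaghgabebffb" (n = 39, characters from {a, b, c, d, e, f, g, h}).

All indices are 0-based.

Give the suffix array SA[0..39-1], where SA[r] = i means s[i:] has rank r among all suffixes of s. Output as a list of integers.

[32, 28, 38, 26, 20, 33, 2, 13, 8, 35, 6, 27, 1, 5, 22, 10, 24, 0, 21, 16, 34, 4, 3, 14, 17, 37, 12, 9, 23, 36, 31, 19, 15, 11, 29, 25, 7, 30, 18]

rank→(start, suffix):
  0 → (32, 'abebffb')
  1 → (28, 'aghgabebffb')
  2 → (38, 'b')
  3 → (26, 'bcaghgabebffb')
  4 → (20, 'bdcfchbcaghgabebffb')
  5 → (33, 'bebffb')
  6 → (2, 'beecbhbfcgfbegdehgbdcfchbcaghgabebffb')
  7 → (13, 'begdehgbdcfchbcaghgabebffb')
  8 → (8, 'bfcgfbegdehgbdcfchbcaghgabebffb')
  9 → (35, 'bffb')
  10 → (6, 'bhbfcgfbegdehgbdcfchbcaghgabebffb')
  11 → (27, 'caghgabebffb')
  12 → (1, 'cbeecbhbfcgfbegdehgbdcfchbcaghgabebffb')
  13 → (5, 'cbhbfcgfbegdehgbdcfchbcaghgabebffb')
  14 → (22, 'cfchbcaghgabebffb')
  15 → (10, 'cgfbegdehgbdcfchbcaghgabebffb')
  16 → (24, 'chbcaghgabebffb')
  17 → (0, 'dcbeecbhbfcgfbegdehgbdcfchbcaghgabebffb')
  18 → (21, 'dcfchbcaghgabebffb')
  19 → (16, 'dehgbdcfchbcaghgabebffb')
  20 → (34, 'ebffb')
  21 → (4, 'ecbhbfcgfbegdehgbdcfchbcaghgabebffb')
  22 → (3, 'eecbhbfcgfbegdehgbdcfchbcaghgabebffb')
  23 → (14, 'egdehgbdcfchbcaghgabebffb')
  24 → (17, 'ehgbdcfchbcaghgabebffb')
  25 → (37, 'fb')
  26 → (12, 'fbegdehgbdcfchbcaghgabebffb')
  27 → (9, 'fcgfbegdehgbdcfchbcaghgabebffb')
  28 → (23, 'fchbcaghgabebffb')
  29 → (36, 'ffb')
  30 → (31, 'gabebffb')
  31 → (19, 'gbdcfchbcaghgabebffb')
  32 → (15, 'gdehgbdcfchbcaghgabebffb')
  33 → (11, 'gfbegdehgbdcfchbcaghgabebffb')
  34 → (29, 'ghgabebffb')
  35 → (25, 'hbcaghgabebffb')
  36 → (7, 'hbfcgfbegdehgbdcfchbcaghgabebffb')
  37 → (30, 'hgabebffb')
  38 → (18, 'hgbdcfchbcaghgabebffb')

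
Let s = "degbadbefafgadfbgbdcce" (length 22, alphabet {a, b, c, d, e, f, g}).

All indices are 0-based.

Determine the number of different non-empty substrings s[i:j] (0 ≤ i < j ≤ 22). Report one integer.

rank→(start, suffix):
  0 → (4, 'adbefafgadfbgbdcce')
  1 → (12, 'adfbgbdcce')
  2 → (9, 'afgadfbgbdcce')
  3 → (3, 'badbefafgadfbgbdcce')
  4 → (17, 'bdcce')
  5 → (6, 'befafgadfbgbdcce')
  6 → (15, 'bgbdcce')
  7 → (19, 'cce')
  8 → (20, 'ce')
  9 → (5, 'dbefafgadfbgbdcce')
  10 → (18, 'dcce')
  11 → (0, 'degbadbefafgadfbgbdcce')
  12 → (13, 'dfbgbdcce')
  13 → (21, 'e')
  14 → (7, 'efafgadfbgbdcce')
  15 → (1, 'egbadbefafgadfbgbdcce')
  16 → (8, 'fafgadfbgbdcce')
  17 → (14, 'fbgbdcce')
  18 → (10, 'fgadfbgbdcce')
  19 → (11, 'gadfbgbdcce')
  20 → (2, 'gbadbefafgadfbgbdcce')
  21 → (16, 'gbdcce')

SA = [4, 12, 9, 3, 17, 6, 15, 19, 20, 5, 18, 0, 13, 21, 7, 1, 8, 14, 10, 11, 2, 16]
[i] adj suffixes → lcp
  [1] 4/12 → 2 ('ad')
  [2] 12/9 → 1 ('a')
  [3] 9/3 → 0 ('')
  [4] 3/17 → 1 ('b')
  [5] 17/6 → 1 ('b')
  [6] 6/15 → 1 ('b')
  [7] 15/19 → 0 ('')
  [8] 19/20 → 1 ('c')
  [9] 20/5 → 0 ('')
  [10] 5/18 → 1 ('d')
  [11] 18/0 → 1 ('d')
  [12] 0/13 → 1 ('d')
  [13] 13/21 → 0 ('')
  [14] 21/7 → 1 ('e')
  [15] 7/1 → 1 ('e')
  [16] 1/8 → 0 ('')
  [17] 8/14 → 1 ('f')
  [18] 14/10 → 1 ('f')
  [19] 10/11 → 0 ('')
  [20] 11/2 → 1 ('g')
  [21] 2/16 → 2 ('gb')

n(n+1)/2 = 22·23/2 = 253
Σ LCP = 0 + 2 + 1 + 0 + 1 + 1 + 1 + 0 + 1 + 0 + 1 + 1 + 1 + 0 + 1 + 1 + 0 + 1 + 1 + 0 + 1 + 2 = 17
distinct = 253 − 17 = 236

236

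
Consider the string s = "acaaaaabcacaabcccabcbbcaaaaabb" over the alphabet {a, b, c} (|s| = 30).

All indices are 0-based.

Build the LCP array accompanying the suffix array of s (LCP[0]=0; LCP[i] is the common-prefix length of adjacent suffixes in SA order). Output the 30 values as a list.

rank→(start, suffix):
  0 → (23, 'aaaaabb')
  1 → (2, 'aaaaabcacaabcccabcbbcaaaaabb')
  2 → (24, 'aaaabb')
  3 → (3, 'aaaabcacaabcccabcbbcaaaaabb')
  4 → (25, 'aaabb')
  5 → (4, 'aaabcacaabcccabcbbcaaaaabb')
  6 → (26, 'aabb')
  7 → (5, 'aabcacaabcccabcbbcaaaaabb')
  8 → (11, 'aabcccabcbbcaaaaabb')
  9 → (27, 'abb')
  10 → (6, 'abcacaabcccabcbbcaaaaabb')
  11 → (17, 'abcbbcaaaaabb')
  12 → (12, 'abcccabcbbcaaaaabb')
  13 → (0, 'acaaaaabcacaabcccabcbbcaaaaabb')
  14 → (9, 'acaabcccabcbbcaaaaabb')
  15 → (29, 'b')
  16 → (28, 'bb')
  17 → (20, 'bbcaaaaabb')
  18 → (21, 'bcaaaaabb')
  19 → (7, 'bcacaabcccabcbbcaaaaabb')
  20 → (18, 'bcbbcaaaaabb')
  21 → (13, 'bcccabcbbcaaaaabb')
  22 → (22, 'caaaaabb')
  23 → (1, 'caaaaabcacaabcccabcbbcaaaaabb')
  24 → (10, 'caabcccabcbbcaaaaabb')
  25 → (16, 'cabcbbcaaaaabb')
  26 → (8, 'cacaabcccabcbbcaaaaabb')
  27 → (19, 'cbbcaaaaabb')
  28 → (15, 'ccabcbbcaaaaabb')
  29 → (14, 'cccabcbbcaaaaabb')

SA = [23, 2, 24, 3, 25, 4, 26, 5, 11, 27, 6, 17, 12, 0, 9, 29, 28, 20, 21, 7, 18, 13, 22, 1, 10, 16, 8, 19, 15, 14]
i: (SA[i-1],SA[i]) lcp shared
  1: (23,2) 6 'aaaaab'
  2: (2,24) 4 'aaaa'
  3: (24,3) 5 'aaaab'
  4: (3,25) 3 'aaa'
  5: (25,4) 4 'aaab'
  6: (4,26) 2 'aa'
  7: (26,5) 3 'aab'
  8: (5,11) 4 'aabc'
  9: (11,27) 1 'a'
  10: (27,6) 2 'ab'
  11: (6,17) 3 'abc'
  12: (17,12) 3 'abc'
  13: (12,0) 1 'a'
  14: (0,9) 4 'acaa'
  15: (9,29) 0 ''
  16: (29,28) 1 'b'
  17: (28,20) 2 'bb'
  18: (20,21) 1 'b'
  19: (21,7) 3 'bca'
  20: (7,18) 2 'bc'
  21: (18,13) 2 'bc'
  22: (13,22) 0 ''
  23: (22,1) 7 'caaaaab'
  24: (1,10) 3 'caa'
  25: (10,16) 2 'ca'
  26: (16,8) 2 'ca'
  27: (8,19) 1 'c'
  28: (19,15) 1 'c'
  29: (15,14) 2 'cc'

[0, 6, 4, 5, 3, 4, 2, 3, 4, 1, 2, 3, 3, 1, 4, 0, 1, 2, 1, 3, 2, 2, 0, 7, 3, 2, 2, 1, 1, 2]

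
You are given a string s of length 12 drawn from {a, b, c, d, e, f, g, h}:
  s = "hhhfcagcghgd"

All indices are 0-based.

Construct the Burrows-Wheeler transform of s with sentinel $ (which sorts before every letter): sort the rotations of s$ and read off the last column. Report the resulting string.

rank  rotation       last
    0  $hhhfcagcghgd  d
    1  agcghgd$hhhfc  c
    2  cagcghgd$hhhf  f
    3  cghgd$hhhfcag  g
    4  d$hhhfcagcghg  g
    5  fcagcghgd$hhh  h
    6  gcghgd$hhhfca  a
    7  gd$hhhfcagcgh  h
    8  ghgd$hhhfcagc  c
    9  hfcagcghgd$hh  h
   10  hgd$hhhfcagcg  g
   11  hhfcagcghgd$h  h
   12  hhhfcagcghgd$  $

dcfgghahchgh$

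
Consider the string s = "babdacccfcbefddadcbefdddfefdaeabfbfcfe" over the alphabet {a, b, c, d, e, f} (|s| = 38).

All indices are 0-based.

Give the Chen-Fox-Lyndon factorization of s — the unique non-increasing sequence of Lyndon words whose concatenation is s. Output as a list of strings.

emit factor 1: 'b' (i=0, period=1)
emit factor 2: 'abdacccfcbefddadcbefdddfefdaeabfbfcfe' (i=1, period=37)

["b", "abdacccfcbefddadcbefdddfefdaeabfbfcfe"]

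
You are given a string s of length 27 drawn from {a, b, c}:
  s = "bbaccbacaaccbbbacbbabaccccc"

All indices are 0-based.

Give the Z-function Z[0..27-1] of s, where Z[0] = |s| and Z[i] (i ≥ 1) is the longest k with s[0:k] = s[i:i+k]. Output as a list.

[27, 1, 0, 0, 0, 1, 0, 0, 0, 0, 0, 0, 2, 4, 1, 0, 0, 3, 1, 0, 1, 0, 0, 0, 0, 0, 0]

Z[0]=27
i=1: i≥r, start 0; Z[1]=1 scan→box=[1,2)
i=2: i≥r, start 0; Z[2]=0
i=3: i≥r, start 0; Z[3]=0
i=4: i≥r, start 0; Z[4]=0
i=5: i≥r, start 0; Z[5]=1 scan→box=[5,6)
i=6: i≥r, start 0; Z[6]=0
i=7: i≥r, start 0; Z[7]=0
i=8: i≥r, start 0; Z[8]=0
i=9: i≥r, start 0; Z[9]=0
i=10: i≥r, start 0; Z[10]=0
i=11: i≥r, start 0; Z[11]=0
i=12: i≥r, start 0; Z[12]=2 scan→box=[12,14)
i=13: min(r-i=1, Z[1]=1)=1; Z[13]=4 scan→box=[13,17)
i=14: min(r-i=3, Z[1]=1)=1; Z[14]=1
i=15: min(r-i=2, Z[2]=0)=0; Z[15]=0
i=16: min(r-i=1, Z[3]=0)=0; Z[16]=0
i=17: i≥r, start 0; Z[17]=3 scan→box=[17,20)
i=18: min(r-i=2, Z[1]=1)=1; Z[18]=1
i=19: min(r-i=1, Z[2]=0)=0; Z[19]=0
i=20: i≥r, start 0; Z[20]=1 scan→box=[20,21)
i=21: i≥r, start 0; Z[21]=0
i=22: i≥r, start 0; Z[22]=0
i=23: i≥r, start 0; Z[23]=0
i=24: i≥r, start 0; Z[24]=0
i=25: i≥r, start 0; Z[25]=0
i=26: i≥r, start 0; Z[26]=0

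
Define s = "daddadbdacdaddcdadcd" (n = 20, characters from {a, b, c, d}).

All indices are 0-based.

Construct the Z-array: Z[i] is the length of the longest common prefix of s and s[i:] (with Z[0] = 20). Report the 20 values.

[20, 0, 1, 3, 0, 1, 0, 2, 0, 0, 4, 0, 1, 1, 0, 3, 0, 1, 0, 1]

Z[0]=20
i=1: i≥r, start 0; Z[1]=0
i=2: i≥r, start 0; Z[2]=1 scan→box=[2,3)
i=3: i≥r, start 0; Z[3]=3 scan→box=[3,6)
i=4: min(r-i=2, Z[1]=0)=0; Z[4]=0
i=5: min(r-i=1, Z[2]=1)=1; Z[5]=1
i=6: i≥r, start 0; Z[6]=0
i=7: i≥r, start 0; Z[7]=2 scan→box=[7,9)
i=8: min(r-i=1, Z[1]=0)=0; Z[8]=0
i=9: i≥r, start 0; Z[9]=0
i=10: i≥r, start 0; Z[10]=4 scan→box=[10,14)
i=11: min(r-i=3, Z[1]=0)=0; Z[11]=0
i=12: min(r-i=2, Z[2]=1)=1; Z[12]=1
i=13: min(r-i=1, Z[3]=3)=1; Z[13]=1
i=14: i≥r, start 0; Z[14]=0
i=15: i≥r, start 0; Z[15]=3 scan→box=[15,18)
i=16: min(r-i=2, Z[1]=0)=0; Z[16]=0
i=17: min(r-i=1, Z[2]=1)=1; Z[17]=1
i=18: i≥r, start 0; Z[18]=0
i=19: i≥r, start 0; Z[19]=1 scan→box=[19,20)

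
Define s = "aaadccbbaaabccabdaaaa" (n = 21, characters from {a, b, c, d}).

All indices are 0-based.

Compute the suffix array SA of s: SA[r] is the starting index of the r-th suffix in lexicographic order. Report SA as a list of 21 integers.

[20, 19, 18, 17, 8, 0, 9, 1, 10, 14, 2, 7, 6, 11, 15, 13, 5, 12, 4, 16, 3]

sorted suffixes:
  #0 SA[0]=20  'a'
  #1 SA[1]=19  'aa'
  #2 SA[2]=18  'aaa'
  #3 SA[3]=17  'aaaa'
  #4 SA[4]=8  'aaabccabdaaaa'
  #5 SA[5]=0  'aaadccbbaaabccabdaaaa'
  #6 SA[6]=9  'aabccabdaaaa'
  #7 SA[7]=1  'aadccbbaaabccabdaaaa'
  #8 SA[8]=10  'abccabdaaaa'
  #9 SA[9]=14  'abdaaaa'
  #10 SA[10]=2  'adccbbaaabccabdaaaa'
  #11 SA[11]=7  'baaabccabdaaaa'
  #12 SA[12]=6  'bbaaabccabdaaaa'
  #13 SA[13]=11  'bccabdaaaa'
  #14 SA[14]=15  'bdaaaa'
  #15 SA[15]=13  'cabdaaaa'
  #16 SA[16]=5  'cbbaaabccabdaaaa'
  #17 SA[17]=12  'ccabdaaaa'
  #18 SA[18]=4  'ccbbaaabccabdaaaa'
  #19 SA[19]=16  'daaaa'
  #20 SA[20]=3  'dccbbaaabccabdaaaa'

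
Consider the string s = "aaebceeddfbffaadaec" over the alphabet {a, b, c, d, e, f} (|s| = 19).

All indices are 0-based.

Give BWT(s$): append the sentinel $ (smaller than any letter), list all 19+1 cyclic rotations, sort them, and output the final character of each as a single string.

rank  rotation              last
    0  $aaebceeddfbffaadaec  c
    1  aadaec$aaebceeddfbff  f
    2  aaebceeddfbffaadaec$  $
    3  adaec$aaebceeddfbffa  a
    4  aebceeddfbffaadaec$a  a
    5  aec$aaebceeddfbffaad  d
    6  bceeddfbffaadaec$aae  e
    7  bffaadaec$aaebceeddf  f
    8  c$aaebceeddfbffaadae  e
    9  ceeddfbffaadaec$aaeb  b
   10  daec$aaebceeddfbffaa  a
   11  ddfbffaadaec$aaebcee  e
   12  dfbffaadaec$aaebceed  d
   13  ebceeddfbffaadaec$aa  a
   14  ec$aaebceeddfbffaada  a
   15  eddfbffaadaec$aaebce  e
   16  eeddfbffaadaec$aaebc  c
   17  faadaec$aaebceeddfbf  f
   18  fbffaadaec$aaebceedd  d
   19  ffaadaec$aaebceeddfb  b

cf$aadefebaedaaecfdb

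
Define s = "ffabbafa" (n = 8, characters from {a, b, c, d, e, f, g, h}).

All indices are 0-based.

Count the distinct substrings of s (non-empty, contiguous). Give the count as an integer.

rank→(start, suffix):
  0 → (7, 'a')
  1 → (2, 'abbafa')
  2 → (5, 'afa')
  3 → (4, 'bafa')
  4 → (3, 'bbafa')
  5 → (6, 'fa')
  6 → (1, 'fabbafa')
  7 → (0, 'ffabbafa')

SA = [7, 2, 5, 4, 3, 6, 1, 0]
[i] adj suffixes → lcp
  [1] 7/2 → 1 ('a')
  [2] 2/5 → 1 ('a')
  [3] 5/4 → 0 ('')
  [4] 4/3 → 1 ('b')
  [5] 3/6 → 0 ('')
  [6] 6/1 → 2 ('fa')
  [7] 1/0 → 1 ('f')

n(n+1)/2 = 8·9/2 = 36
Σ LCP = 0 + 1 + 1 + 0 + 1 + 0 + 2 + 1 = 6
distinct = 36 − 6 = 30

30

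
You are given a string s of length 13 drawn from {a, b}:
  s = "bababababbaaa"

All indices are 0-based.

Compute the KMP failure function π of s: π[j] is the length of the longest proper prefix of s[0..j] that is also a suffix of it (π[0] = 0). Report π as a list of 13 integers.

π[0] = 0
j=1 s[j]='a': π[1]=0 (border '')
j=2 s[j]='b': π[2]=1 (border 'b')
j=3 s[j]='a': π[3]=2 (border 'ba')
j=4 s[j]='b': π[4]=3 (border 'bab')
j=5 s[j]='a': π[5]=4 (border 'baba')
j=6 s[j]='b': π[6]=5 (border 'babab')
j=7 s[j]='a': π[7]=6 (border 'bababa')
j=8 s[j]='b': π[8]=7 (border 'bababab')
j=9 s[j]='b': k: 7→5→3→1→0; π[9]=1 (border 'b')
j=10 s[j]='a': π[10]=2 (border 'ba')
j=11 s[j]='a': k: 2→0; π[11]=0 (border '')
j=12 s[j]='a': π[12]=0 (border '')

[0, 0, 1, 2, 3, 4, 5, 6, 7, 1, 2, 0, 0]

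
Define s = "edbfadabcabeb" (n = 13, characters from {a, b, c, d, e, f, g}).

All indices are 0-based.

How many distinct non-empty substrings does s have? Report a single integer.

rank | idx | suffix
   0 |   6 | abcabeb
   1 |   9 | abeb
   2 |   4 | adabcabeb
   3 |  12 | b
   4 |   7 | bcabeb
   5 |  10 | beb
   6 |   2 | bfadabcabeb
   7 |   8 | cabeb
   8 |   5 | dabcabeb
   9 |   1 | dbfadabcabeb
  10 |  11 | eb
  11 |   0 | edbfadabcabeb
  12 |   3 | fadabcabeb

SA = [6, 9, 4, 12, 7, 10, 2, 8, 5, 1, 11, 0, 3]
i: (SA[i-1],SA[i]) lcp shared
  1: (6,9) 2 'ab'
  2: (9,4) 1 'a'
  3: (4,12) 0 ''
  4: (12,7) 1 'b'
  5: (7,10) 1 'b'
  6: (10,2) 1 'b'
  7: (2,8) 0 ''
  8: (8,5) 0 ''
  9: (5,1) 1 'd'
  10: (1,11) 0 ''
  11: (11,0) 1 'e'
  12: (0,3) 0 ''

n(n+1)/2 = 13·14/2 = 91
Σ LCP = 0 + 2 + 1 + 0 + 1 + 1 + 1 + 0 + 0 + 1 + 0 + 1 + 0 = 8
distinct = 91 − 8 = 83

83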